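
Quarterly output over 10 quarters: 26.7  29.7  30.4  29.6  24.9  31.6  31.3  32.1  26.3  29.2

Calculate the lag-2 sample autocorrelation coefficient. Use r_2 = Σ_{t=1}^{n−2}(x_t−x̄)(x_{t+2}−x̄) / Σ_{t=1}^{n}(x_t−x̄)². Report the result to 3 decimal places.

-0.281

Mean x̄ = (26.7 + 29.7 + 30.4 + 29.6 + 24.9 + 31.6 + 31.3 + 32.1 + 26.3 + 29.2)/10 = 29.1800
Numerator Σ_{t=1}^{8}(x_t−x̄)(x_{t+2}−x̄) = -15.0668
Denominator Σ(x_t−x̄)² = 53.5760
r_2 = -15.0668 / 53.5760 = -0.281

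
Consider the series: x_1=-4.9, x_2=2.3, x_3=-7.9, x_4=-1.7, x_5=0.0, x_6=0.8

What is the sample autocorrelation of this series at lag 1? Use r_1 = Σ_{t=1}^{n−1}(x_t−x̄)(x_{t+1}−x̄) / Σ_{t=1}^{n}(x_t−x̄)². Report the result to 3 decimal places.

-0.455

Mean x̄ = (-4.9 + 2.3 − 7.9 − 1.7 + 0.0 + 0.8)/6 = -1.9000
Deviations from mean: -3.0000, 4.2000, -6.0000, 0.2000, 1.9000, 2.7000
Σ(x_t−x̄)(x_{t+1}−x̄) = (-12.6000) + (-25.2000) + (-1.2000) + (0.3800) + (5.1300) = -33.4900
Denominator Σ(x_t−x̄)² = 73.5800
r_1 = -33.4900 / 73.5800 = -0.455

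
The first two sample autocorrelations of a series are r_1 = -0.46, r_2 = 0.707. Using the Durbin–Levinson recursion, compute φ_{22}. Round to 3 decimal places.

0.628

φ_{22} = (r_2 − r_1²) / (1 − r_1²)
r_1² = (-0.46)² = 0.2116
Numerator = 0.707 − 0.2116 = 0.4954; denominator = 1 − 0.2116 = 0.7884
φ_{22} = 0.4954 / 0.7884 = 0.628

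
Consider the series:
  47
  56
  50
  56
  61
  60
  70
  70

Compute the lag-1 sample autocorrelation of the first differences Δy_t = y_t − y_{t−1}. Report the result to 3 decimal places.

First differences Δy: 9, -6, 6, 5, -1, 10, 0
Mean of differences = 3.2857
Numerator Σ(Δy_t−Δȳ)(Δy_{t+1}−Δȳ) = -131.7959
Denominator Σ(Δy_t−Δȳ)² = 203.4286
r_1(Δy) = -131.7959 / 203.4286 = -0.648

-0.648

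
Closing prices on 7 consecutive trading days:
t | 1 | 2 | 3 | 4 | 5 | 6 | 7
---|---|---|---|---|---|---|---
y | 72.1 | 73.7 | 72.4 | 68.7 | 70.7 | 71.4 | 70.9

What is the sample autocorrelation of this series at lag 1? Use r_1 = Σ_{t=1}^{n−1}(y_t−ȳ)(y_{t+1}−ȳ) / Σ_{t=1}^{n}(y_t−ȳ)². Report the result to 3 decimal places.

0.209

Mean ȳ = (72.1 + 73.7 + 72.4 + 68.7 + 70.7 + 71.4 + 70.9)/7 = 71.4143
Deviations from mean: 0.6857, 2.2857, 0.9857, -2.7143, -0.7143, -0.0143, -0.5143
Numerator Σ_{t=1}^{6}(y_t−ȳ)(y_{t+1}−ȳ) = 3.1012
Denominator Σ(y_t−ȳ)² = 14.8086
r_1 = 3.1012 / 14.8086 = 0.209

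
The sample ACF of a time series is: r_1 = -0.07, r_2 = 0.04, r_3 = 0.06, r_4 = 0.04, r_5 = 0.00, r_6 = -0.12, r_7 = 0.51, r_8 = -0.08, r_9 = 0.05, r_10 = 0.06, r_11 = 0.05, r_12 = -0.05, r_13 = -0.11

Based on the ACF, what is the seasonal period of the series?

7

The largest autocorrelation is r_7 = 0.51; the remaining lags stay at or below 0.06.
The dominant spike at lag 7 indicates a seasonal period of 7.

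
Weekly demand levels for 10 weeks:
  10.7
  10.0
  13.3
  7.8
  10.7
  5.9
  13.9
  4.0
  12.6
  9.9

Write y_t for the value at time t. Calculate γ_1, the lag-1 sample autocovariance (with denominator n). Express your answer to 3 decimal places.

-6.715

Mean ȳ = (10.7 + 10.0 + 13.3 + 7.8 + 10.7 + 5.9 + 13.9 + 4.0 + 12.6 + 9.9)/10 = 9.8800
Σ_{t=1}^{9}(y_t−ȳ)(y_{t+1}−ȳ) = -67.1504
γ_1 = -67.1504 / 10 = -6.715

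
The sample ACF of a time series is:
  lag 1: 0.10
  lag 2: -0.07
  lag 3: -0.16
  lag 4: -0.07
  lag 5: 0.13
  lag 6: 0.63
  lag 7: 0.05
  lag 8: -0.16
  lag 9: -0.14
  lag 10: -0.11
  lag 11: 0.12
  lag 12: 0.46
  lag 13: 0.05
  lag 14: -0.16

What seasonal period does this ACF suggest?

6

The largest autocorrelation is r_6 = 0.63, with a weaker echo at lag 12 (0.46); the remaining lags stay at or below 0.13.
The dominant spike at lag 6 indicates a seasonal period of 6.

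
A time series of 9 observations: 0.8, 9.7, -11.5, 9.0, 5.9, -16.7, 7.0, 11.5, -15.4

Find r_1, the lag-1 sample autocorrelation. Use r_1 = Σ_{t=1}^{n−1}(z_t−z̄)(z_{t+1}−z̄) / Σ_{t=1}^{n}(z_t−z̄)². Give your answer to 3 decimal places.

-0.449

Mean z̄ = (0.8 + 9.7 − 11.5 + 9.0 + 5.9 − 16.7 + 7.0 + 11.5 − 15.4)/9 = 0.0333
Numerator Σ_{t=1}^{8}(z_t−z̄)(z_{t+1}−z̄) = -466.7178
Denominator Σ(z_t−z̄)² = 1040.0800
r_1 = -466.7178 / 1040.0800 = -0.449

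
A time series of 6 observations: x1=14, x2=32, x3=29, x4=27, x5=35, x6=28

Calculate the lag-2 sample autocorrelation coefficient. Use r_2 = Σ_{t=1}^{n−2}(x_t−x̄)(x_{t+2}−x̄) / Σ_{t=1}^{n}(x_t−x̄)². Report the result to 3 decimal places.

-0.044

Mean x̄ = (14 + 32 + 29 + 27 + 35 + 28)/6 = 27.5000
Deviations from mean: -13.5000, 4.5000, 1.5000, -0.5000, 7.5000, 0.5000
Σ(x_t−x̄)(x_{t+2}−x̄) = (-20.2500) + (-2.2500) + (11.2500) + (-0.2500) = -11.5000
Denominator Σ(x_t−x̄)² = 261.5000
r_2 = -11.5000 / 261.5000 = -0.044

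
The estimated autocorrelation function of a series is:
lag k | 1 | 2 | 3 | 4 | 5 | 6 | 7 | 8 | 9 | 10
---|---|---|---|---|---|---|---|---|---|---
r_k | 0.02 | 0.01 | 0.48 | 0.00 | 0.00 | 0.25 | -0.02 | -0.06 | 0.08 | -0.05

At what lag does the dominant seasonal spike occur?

3

The largest autocorrelation is r_3 = 0.48, with a weaker echo at lag 6 (0.25); the remaining lags stay at or below 0.08.
The dominant spike at lag 3 indicates a seasonal period of 3.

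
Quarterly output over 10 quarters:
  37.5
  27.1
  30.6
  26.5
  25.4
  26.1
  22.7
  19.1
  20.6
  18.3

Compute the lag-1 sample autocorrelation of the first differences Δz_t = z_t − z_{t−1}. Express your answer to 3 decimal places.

First differences Δz: -10.4, 3.5, -4.1, -1.1, 0.7, -3.4, -3.6, 1.5, -2.3
Mean of differences = -2.1333
Numerator Σ(Δz_t−Δz̄)(Δz_{t+1}−Δz̄) = -64.4178
Denominator Σ(Δz_t−Δz̄)² = 130.0200
r_1(Δz) = -64.4178 / 130.0200 = -0.495

-0.495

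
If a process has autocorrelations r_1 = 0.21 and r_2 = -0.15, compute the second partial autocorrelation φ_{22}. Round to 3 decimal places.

-0.203

φ_{22} = (r_2 − r_1²) / (1 − r_1²)
r_1² = (0.21)² = 0.0441
Numerator = -0.15 − 0.0441 = -0.1941; denominator = 1 − 0.0441 = 0.9559
φ_{22} = -0.1941 / 0.9559 = -0.203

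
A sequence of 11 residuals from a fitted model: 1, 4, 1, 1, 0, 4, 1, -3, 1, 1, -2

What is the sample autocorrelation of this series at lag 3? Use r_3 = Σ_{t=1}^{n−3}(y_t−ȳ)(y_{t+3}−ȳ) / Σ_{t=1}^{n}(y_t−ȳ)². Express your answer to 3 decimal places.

0.287

Mean ȳ = (1 + 4 + 1 + 1 + 0 + 4 + 1 − 3 + 1 + 1 − 2)/11 = 0.8182
Numerator Σ_{t=1}^{8}(y_t−ȳ)(y_{t+3}−ȳ) = 12.5372
Denominator Σ(y_t−ȳ)² = 43.6364
r_3 = 12.5372 / 43.6364 = 0.287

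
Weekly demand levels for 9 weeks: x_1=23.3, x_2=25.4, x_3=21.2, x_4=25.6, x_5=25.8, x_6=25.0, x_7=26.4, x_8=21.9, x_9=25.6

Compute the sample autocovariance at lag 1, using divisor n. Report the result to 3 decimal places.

-1.384

Mean x̄ = (23.3 + 25.4 + 21.2 + 25.6 + 25.8 + 25.0 + 26.4 + 21.9 + 25.6)/9 = 24.4667
Σ_{t=1}^{8}(x_t−x̄)(x_{t+1}−x̄) = -12.4578
γ_1 = -12.4578 / 9 = -1.384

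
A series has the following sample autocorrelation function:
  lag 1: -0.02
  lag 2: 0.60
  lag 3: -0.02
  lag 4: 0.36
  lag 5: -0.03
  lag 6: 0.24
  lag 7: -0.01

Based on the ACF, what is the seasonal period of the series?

2

The largest autocorrelation is r_2 = 0.60, with weaker echoes at lags 4 (0.36) and 6 (0.24); the remaining lags stay at or below -0.01.
The dominant spike at lag 2 indicates a seasonal period of 2.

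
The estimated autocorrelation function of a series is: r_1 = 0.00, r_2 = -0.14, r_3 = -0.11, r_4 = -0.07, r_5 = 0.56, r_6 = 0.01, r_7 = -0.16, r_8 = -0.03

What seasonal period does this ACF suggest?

5

The largest autocorrelation is r_5 = 0.56; the remaining lags stay at or below 0.01.
The dominant spike at lag 5 indicates a seasonal period of 5.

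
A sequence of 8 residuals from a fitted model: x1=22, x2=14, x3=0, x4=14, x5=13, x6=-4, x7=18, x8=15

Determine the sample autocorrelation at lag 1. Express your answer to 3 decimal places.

-0.233

Mean x̄ = (22 + 14 + 0 + 14 + 13 − 4 + 18 + 15)/8 = 11.5000
Deviations from mean: 10.5000, 2.5000, -11.5000, 2.5000, 1.5000, -15.5000, 6.5000, 3.5000
Numerator Σ_{t=1}^{7}(x_t−x̄)(x_{t+1}−x̄) = -128.7500
Denominator Σ(x_t−x̄)² = 552.0000
r_1 = -128.7500 / 552.0000 = -0.233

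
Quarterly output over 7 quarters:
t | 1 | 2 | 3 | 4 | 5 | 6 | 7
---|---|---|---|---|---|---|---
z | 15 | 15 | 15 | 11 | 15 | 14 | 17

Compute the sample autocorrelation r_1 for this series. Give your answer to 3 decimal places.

Mean z̄ = (15 + 15 + 15 + 11 + 15 + 14 + 17)/7 = 14.5714
Deviations from mean: 0.4286, 0.4286, 0.4286, -3.5714, 0.4286, -0.5714, 2.4286
Σ(z_t−z̄)(z_{t+1}−z̄) = (0.1837) + (0.1837) + (-1.5306) + (-1.5306) + (-0.2449) + (-1.3878) = -4.3265
Denominator Σ(z_t−z̄)² = 19.7143
r_1 = -4.3265 / 19.7143 = -0.219

-0.219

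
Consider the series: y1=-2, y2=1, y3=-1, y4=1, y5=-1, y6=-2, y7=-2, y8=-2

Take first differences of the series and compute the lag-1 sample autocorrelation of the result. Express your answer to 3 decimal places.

-0.545

First differences Δy: 3, -2, 2, -2, -1, 0, 0
Mean of differences = 0.0000
Numerator Σ(Δy_t−Δȳ)(Δy_{t+1}−Δȳ) = -12.0000
Denominator Σ(Δy_t−Δȳ)² = 22.0000
r_1(Δy) = -12.0000 / 22.0000 = -0.545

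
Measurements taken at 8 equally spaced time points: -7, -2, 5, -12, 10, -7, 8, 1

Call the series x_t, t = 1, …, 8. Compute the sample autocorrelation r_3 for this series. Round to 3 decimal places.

Mean x̄ = (-7 − 2 + 5 − 12 + 10 − 7 + 8 + 1)/8 = -0.5000
Σ(x_t−x̄)(x_{t+3}−x̄) = (74.7500) + (-15.7500) + (-35.7500) + (-97.7500) + (15.7500) = -58.7500
Denominator Σ(x_t−x̄)² = 434.0000
r_3 = -58.7500 / 434.0000 = -0.135

-0.135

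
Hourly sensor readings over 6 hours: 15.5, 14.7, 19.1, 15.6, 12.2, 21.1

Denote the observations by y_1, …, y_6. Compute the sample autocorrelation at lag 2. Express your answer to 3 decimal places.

Mean ȳ = (15.5 + 14.7 + 19.1 + 15.6 + 12.2 + 21.1)/6 = 16.3667
Deviations from mean: -0.8667, -1.6667, 2.7333, -0.7667, -4.1667, 4.7333
Σ(y_t−ȳ)(y_{t+2}−ȳ) = (-2.3689) + (1.2778) + (-11.3889) + (-3.6289) = -16.1089
Denominator Σ(y_t−ȳ)² = 51.3533
r_2 = -16.1089 / 51.3533 = -0.314

-0.314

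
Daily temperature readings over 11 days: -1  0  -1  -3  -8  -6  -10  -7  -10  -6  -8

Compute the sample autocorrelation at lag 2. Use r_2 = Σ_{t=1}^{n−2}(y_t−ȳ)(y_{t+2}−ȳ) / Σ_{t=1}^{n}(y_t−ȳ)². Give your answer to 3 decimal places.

0.498

Mean ȳ = (-1 + 0 − 1 − 3 − 8 − 6 − 10 − 7 − 10 − 6 − 8)/11 = -5.4545
Numerator Σ_{t=1}^{9}(y_t−ȳ)(y_{t+2}−ȳ) = 66.0413
Denominator Σ(y_t−ȳ)² = 132.7273
r_2 = 66.0413 / 132.7273 = 0.498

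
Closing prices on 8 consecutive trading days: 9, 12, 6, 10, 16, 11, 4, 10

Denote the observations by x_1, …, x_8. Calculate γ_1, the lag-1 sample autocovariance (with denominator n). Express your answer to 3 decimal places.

Mean x̄ = (9 + 12 + 6 + 10 + 16 + 11 + 4 + 10)/8 = 9.7500
Deviations: -0.7500, 2.2500, -3.7500, 0.2500, 6.2500, 1.2500, -5.7500, 0.2500
Σ_{t=1}^{7}(x_t−x̄)(x_{t+1}−x̄) = -10.3125
γ_1 = -10.3125 / 8 = -1.289

-1.289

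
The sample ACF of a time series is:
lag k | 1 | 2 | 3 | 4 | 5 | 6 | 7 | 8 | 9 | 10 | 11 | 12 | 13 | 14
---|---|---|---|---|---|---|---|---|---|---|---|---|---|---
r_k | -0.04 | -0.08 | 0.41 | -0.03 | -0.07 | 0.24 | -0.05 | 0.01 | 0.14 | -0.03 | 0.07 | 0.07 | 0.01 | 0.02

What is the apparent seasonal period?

The largest autocorrelation is r_3 = 0.41, with a weaker echo at lag 6 (0.24); the remaining lags stay at or below 0.14.
The dominant spike at lag 3 indicates a seasonal period of 3.

3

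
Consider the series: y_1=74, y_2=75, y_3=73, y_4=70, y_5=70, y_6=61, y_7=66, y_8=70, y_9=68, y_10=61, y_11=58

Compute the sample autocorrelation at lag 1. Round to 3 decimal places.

Mean ȳ = (74 + 75 + 73 + 70 + 70 + 61 + 66 + 70 + 68 + 61 + 58)/11 = 67.8182
Numerator Σ_{t=1}^{10}(y_t−ȳ)(y_{t+1}−ȳ) = 157.3306
Denominator Σ(y_t−ȳ)² = 323.6364
r_1 = 157.3306 / 323.6364 = 0.486

0.486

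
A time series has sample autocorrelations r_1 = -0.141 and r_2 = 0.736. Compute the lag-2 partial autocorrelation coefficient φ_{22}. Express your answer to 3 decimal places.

φ_{22} = (r_2 − r_1²) / (1 − r_1²)
r_1² = (-0.141)² = 0.019881
Numerator = 0.736 − 0.0199 = 0.7161; denominator = 1 − 0.0199 = 0.9801
φ_{22} = 0.7161 / 0.9801 = 0.731

0.731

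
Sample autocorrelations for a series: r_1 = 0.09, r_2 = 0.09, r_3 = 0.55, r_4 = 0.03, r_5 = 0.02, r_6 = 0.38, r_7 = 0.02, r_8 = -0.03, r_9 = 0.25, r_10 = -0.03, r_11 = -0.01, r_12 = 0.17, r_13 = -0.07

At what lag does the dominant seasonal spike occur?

3

The largest autocorrelation is r_3 = 0.55, with weaker echoes at lags 6 (0.38), 9 (0.25) and 12 (0.17); the remaining lags stay at or below 0.09.
The dominant spike at lag 3 indicates a seasonal period of 3.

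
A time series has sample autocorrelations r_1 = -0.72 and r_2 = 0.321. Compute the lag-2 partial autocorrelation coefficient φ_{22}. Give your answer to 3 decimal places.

-0.410

φ_{22} = (r_2 − r_1²) / (1 − r_1²)
r_1² = (-0.72)² = 0.5184
Numerator = 0.321 − 0.5184 = -0.1974; denominator = 1 − 0.5184 = 0.4816
φ_{22} = -0.1974 / 0.4816 = -0.410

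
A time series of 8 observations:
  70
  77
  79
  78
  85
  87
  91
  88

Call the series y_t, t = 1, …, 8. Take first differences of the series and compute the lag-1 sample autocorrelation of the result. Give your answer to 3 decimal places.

-0.322

First differences Δy: 7, 2, -1, 7, 2, 4, -3
Mean of differences = 2.5714
Numerator Σ(Δy_t−Δȳ)(Δy_{t+1}−Δȳ) = -27.6122
Denominator Σ(Δy_t−Δȳ)² = 85.7143
r_1(Δy) = -27.6122 / 85.7143 = -0.322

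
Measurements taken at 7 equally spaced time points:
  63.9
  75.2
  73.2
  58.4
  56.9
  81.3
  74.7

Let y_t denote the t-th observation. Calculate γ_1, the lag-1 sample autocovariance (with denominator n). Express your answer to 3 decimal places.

-0.081

Mean ȳ = (63.9 + 75.2 + 73.2 + 58.4 + 56.9 + 81.3 + 74.7)/7 = 69.0857
Σ_{t=1}^{6}(y_t−ȳ)(y_{t+1}−ȳ) = -0.5673
γ_1 = -0.5673 / 7 = -0.081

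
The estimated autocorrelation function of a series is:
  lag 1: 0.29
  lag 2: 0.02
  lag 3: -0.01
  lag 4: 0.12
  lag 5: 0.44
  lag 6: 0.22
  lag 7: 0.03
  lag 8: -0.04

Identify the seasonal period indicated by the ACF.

5

The largest autocorrelation is r_5 = 0.44; the remaining lags stay at or below 0.29. The elevated value at lag 1 (0.29), dropping to 0.02 at lag 2, reflects decaying short-term dependence rather than seasonality.
The dominant spike at lag 5 indicates a seasonal period of 5.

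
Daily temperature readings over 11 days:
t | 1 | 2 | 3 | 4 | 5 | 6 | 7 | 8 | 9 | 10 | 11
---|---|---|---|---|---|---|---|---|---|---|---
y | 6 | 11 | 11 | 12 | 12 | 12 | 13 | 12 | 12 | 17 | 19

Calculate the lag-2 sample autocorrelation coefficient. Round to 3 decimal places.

0.050

Mean ȳ = (6 + 11 + 11 + 12 + 12 + 12 + 13 + 12 + 12 + 17 + 19)/11 = 12.4545
Numerator Σ_{t=1}^{9}(y_t−ȳ)(y_{t+2}−ȳ) = 5.5868
Denominator Σ(y_t−ȳ)² = 110.7273
r_2 = 5.5868 / 110.7273 = 0.050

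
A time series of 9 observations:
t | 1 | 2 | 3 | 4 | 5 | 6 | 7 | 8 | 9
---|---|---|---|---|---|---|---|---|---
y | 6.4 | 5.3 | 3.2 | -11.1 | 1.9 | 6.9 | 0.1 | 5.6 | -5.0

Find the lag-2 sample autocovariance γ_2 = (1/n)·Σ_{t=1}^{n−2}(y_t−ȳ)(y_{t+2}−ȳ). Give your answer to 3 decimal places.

Mean ȳ = (6.4 + 5.3 + 3.2 − 11.1 + 1.9 + 6.9 + 0.1 + 5.6 − 5.0)/9 = 1.4778
Σ_{t=1}^{7}(y_t−ȳ)(y_{t+2}−ȳ) = -76.3754
γ_2 = -76.3754 / 9 = -8.486

-8.486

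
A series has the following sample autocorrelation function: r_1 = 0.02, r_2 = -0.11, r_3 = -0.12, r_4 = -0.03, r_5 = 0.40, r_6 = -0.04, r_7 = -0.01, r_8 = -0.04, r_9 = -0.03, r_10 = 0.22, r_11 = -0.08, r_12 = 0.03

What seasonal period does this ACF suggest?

5

The largest autocorrelation is r_5 = 0.40, with a weaker echo at lag 10 (0.22); the remaining lags stay at or below 0.03.
The dominant spike at lag 5 indicates a seasonal period of 5.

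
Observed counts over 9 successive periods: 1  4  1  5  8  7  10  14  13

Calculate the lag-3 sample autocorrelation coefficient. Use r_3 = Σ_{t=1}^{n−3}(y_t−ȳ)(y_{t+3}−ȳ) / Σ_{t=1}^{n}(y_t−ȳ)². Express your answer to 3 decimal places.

0.056

Mean ȳ = (1 + 4 + 1 + 5 + 8 + 7 + 10 + 14 + 13)/9 = 7.0000
Σ(y_t−ȳ)(y_{t+3}−ȳ) = (12.0000) + (-3.0000) + (0.0000) + (-6.0000) + (7.0000) + (0.0000) = 10.0000
Denominator Σ(y_t−ȳ)² = 180.0000
r_3 = 10.0000 / 180.0000 = 0.056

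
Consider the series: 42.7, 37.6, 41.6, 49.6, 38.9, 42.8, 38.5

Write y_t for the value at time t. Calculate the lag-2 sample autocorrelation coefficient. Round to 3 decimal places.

-0.145

Mean ȳ = (42.7 + 37.6 + 41.6 + 49.6 + 38.9 + 42.8 + 38.5)/7 = 41.6714
Deviations from mean: 1.0286, -4.0714, -0.0714, 7.9286, -2.7714, 1.1286, -3.1714
Σ(y_t−ȳ)(y_{t+2}−ȳ) = (-0.0735) + (-32.2806) + (0.1980) + (8.9480) + (8.7894) = -14.4188
Denominator Σ(y_t−ȳ)² = 99.5143
r_2 = -14.4188 / 99.5143 = -0.145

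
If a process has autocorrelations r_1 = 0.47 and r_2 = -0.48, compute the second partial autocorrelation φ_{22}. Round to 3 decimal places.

φ_{22} = (r_2 − r_1²) / (1 − r_1²)
r_1² = (0.47)² = 0.2209
Numerator = -0.48 − 0.2209 = -0.7009; denominator = 1 − 0.2209 = 0.7791
φ_{22} = -0.7009 / 0.7791 = -0.900

-0.900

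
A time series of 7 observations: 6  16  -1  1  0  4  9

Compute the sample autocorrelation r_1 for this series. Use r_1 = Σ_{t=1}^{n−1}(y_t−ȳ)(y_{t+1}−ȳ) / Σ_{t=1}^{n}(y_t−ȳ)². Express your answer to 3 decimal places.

Mean ȳ = (6 + 16 − 1 + 1 + 0 + 4 + 9)/7 = 5.0000
Deviations from mean: 1.0000, 11.0000, -6.0000, -4.0000, -5.0000, -1.0000, 4.0000
Σ(y_t−ȳ)(y_{t+1}−ȳ) = (11.0000) + (-66.0000) + (24.0000) + (20.0000) + (5.0000) + (-4.0000) = -10.0000
Denominator Σ(y_t−ȳ)² = 216.0000
r_1 = -10.0000 / 216.0000 = -0.046

-0.046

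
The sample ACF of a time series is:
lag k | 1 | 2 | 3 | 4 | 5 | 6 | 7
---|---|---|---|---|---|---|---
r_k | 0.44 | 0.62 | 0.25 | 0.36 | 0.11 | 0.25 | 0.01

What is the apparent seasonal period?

2

The largest autocorrelation is r_2 = 0.62; the remaining lags stay at or below 0.44.
The dominant spike at lag 2 indicates a seasonal period of 2.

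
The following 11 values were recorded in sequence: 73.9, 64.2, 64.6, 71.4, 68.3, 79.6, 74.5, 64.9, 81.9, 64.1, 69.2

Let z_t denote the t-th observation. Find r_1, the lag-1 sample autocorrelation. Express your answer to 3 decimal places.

Mean z̄ = (73.9 + 64.2 + 64.6 + 71.4 + 68.3 + 79.6 + 74.5 + 64.9 + 81.9 + 64.1 + 69.2)/11 = 70.6000
Numerator Σ_{t=1}^{10}(z_t−z̄)(z_{t+1}−z̄) = -125.9500
Denominator Σ(z_t−z̄)² = 394.3800
r_1 = -125.9500 / 394.3800 = -0.319

-0.319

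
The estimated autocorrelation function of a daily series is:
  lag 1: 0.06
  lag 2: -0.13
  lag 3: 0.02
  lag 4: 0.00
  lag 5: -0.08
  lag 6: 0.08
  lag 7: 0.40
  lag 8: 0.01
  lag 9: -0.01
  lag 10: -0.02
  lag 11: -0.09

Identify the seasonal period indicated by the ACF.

7

The largest autocorrelation is r_7 = 0.40; the remaining lags stay at or below 0.08.
The dominant spike at lag 7 indicates a seasonal period of 7.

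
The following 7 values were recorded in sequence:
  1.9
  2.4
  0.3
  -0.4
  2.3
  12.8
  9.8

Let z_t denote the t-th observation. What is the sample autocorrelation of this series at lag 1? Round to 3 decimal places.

0.452

Mean z̄ = (1.9 + 2.4 + 0.3 − 0.4 + 2.3 + 12.8 + 9.8)/7 = 4.1571
Numerator Σ_{t=1}^{6}(z_t−z̄)(z_{t+1}−z̄) = 69.5039
Denominator Σ(z_t−z̄)² = 153.8171
r_1 = 69.5039 / 153.8171 = 0.452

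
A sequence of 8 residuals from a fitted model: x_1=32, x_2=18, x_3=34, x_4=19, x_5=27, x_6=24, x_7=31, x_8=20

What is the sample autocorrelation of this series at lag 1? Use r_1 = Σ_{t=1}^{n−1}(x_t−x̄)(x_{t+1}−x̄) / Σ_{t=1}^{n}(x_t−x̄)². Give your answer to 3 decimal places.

Mean x̄ = (32 + 18 + 34 + 19 + 27 + 24 + 31 + 20)/8 = 25.6250
Deviations from mean: 6.3750, -7.6250, 8.3750, -6.6250, 1.3750, -1.6250, 5.3750, -5.6250
Σ(x_t−x̄)(x_{t+1}−x̄) = (-48.6094) + (-63.8594) + (-55.4844) + (-9.1094) + (-2.2344) + (-8.7344) + (-30.2344) = -218.2656
Denominator Σ(x_t−x̄)² = 277.8750
r_1 = -218.2656 / 277.8750 = -0.785

-0.785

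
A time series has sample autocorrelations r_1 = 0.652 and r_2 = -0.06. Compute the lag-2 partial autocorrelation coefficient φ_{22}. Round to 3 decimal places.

-0.844

φ_{22} = (r_2 − r_1²) / (1 − r_1²)
r_1² = (0.652)² = 0.425104
Numerator = -0.06 − 0.4251 = -0.4851; denominator = 1 − 0.4251 = 0.5749
φ_{22} = -0.4851 / 0.5749 = -0.844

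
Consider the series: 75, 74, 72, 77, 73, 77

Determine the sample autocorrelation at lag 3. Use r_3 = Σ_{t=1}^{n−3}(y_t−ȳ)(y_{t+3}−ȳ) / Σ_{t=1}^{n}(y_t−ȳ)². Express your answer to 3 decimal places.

Mean ȳ = (75 + 74 + 72 + 77 + 73 + 77)/6 = 74.6667
Σ(y_t−ȳ)(y_{t+3}−ȳ) = (0.7778) + (1.1111) + (-6.2222) = -4.3333
Denominator Σ(y_t−ȳ)² = 21.3333
r_3 = -4.3333 / 21.3333 = -0.203

-0.203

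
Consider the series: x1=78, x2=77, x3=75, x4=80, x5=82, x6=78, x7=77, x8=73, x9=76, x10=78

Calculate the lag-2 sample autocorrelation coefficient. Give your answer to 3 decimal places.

Mean x̄ = (78 + 77 + 75 + 80 + 82 + 78 + 77 + 73 + 76 + 78)/10 = 77.4000
Numerator Σ_{t=1}^{8}(x_t−x̄)(x_{t+2}−x̄) = -18.5200
Denominator Σ(x_t−x̄)² = 56.4000
r_2 = -18.5200 / 56.4000 = -0.328

-0.328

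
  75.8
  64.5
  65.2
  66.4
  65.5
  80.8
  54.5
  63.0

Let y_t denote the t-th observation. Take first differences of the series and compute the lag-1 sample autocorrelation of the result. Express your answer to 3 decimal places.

First differences Δy: -11.3, 0.7, 1.2, -0.9, 15.3, -26.3, 8.5
Mean of differences = -1.8286
Numerator Σ(Δy_t−Δȳ)(Δy_{t+1}−Δȳ) = -669.4894
Denominator Σ(Δy_t−Δȳ)² = 1105.0543
r_1(Δy) = -669.4894 / 1105.0543 = -0.606

-0.606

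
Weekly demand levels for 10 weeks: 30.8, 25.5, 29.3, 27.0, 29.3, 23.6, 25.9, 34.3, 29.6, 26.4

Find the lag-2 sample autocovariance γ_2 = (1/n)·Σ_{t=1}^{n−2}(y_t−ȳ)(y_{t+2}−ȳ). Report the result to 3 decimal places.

-3.196

Mean ȳ = (30.8 + 25.5 + 29.3 + 27.0 + 29.3 + 23.6 + 25.9 + 34.3 + 29.6 + 26.4)/10 = 28.1700
Σ_{t=1}^{8}(y_t−ȳ)(y_{t+2}−ȳ) = -31.9558
γ_2 = -31.9558 / 10 = -3.196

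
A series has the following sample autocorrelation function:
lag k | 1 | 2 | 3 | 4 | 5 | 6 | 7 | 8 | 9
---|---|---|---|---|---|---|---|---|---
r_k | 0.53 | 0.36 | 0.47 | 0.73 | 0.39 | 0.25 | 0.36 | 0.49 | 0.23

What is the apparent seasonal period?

The largest autocorrelation is r_4 = 0.73; the remaining lags stay at or below 0.53. The elevated value at lag 1 (0.53), dropping to 0.36 at lag 2, reflects decaying short-term dependence rather than seasonality.
The dominant spike at lag 4 indicates a seasonal period of 4.

4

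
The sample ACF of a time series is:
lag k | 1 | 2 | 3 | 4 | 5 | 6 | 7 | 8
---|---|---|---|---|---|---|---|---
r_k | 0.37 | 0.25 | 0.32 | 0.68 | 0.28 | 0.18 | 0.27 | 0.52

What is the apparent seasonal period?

The largest autocorrelation is r_4 = 0.68, with a weaker echo at lag 8 (0.52); the remaining lags stay at or below 0.37. The elevated value at lag 1 (0.37), dropping to 0.25 at lag 2, reflects decaying short-term dependence rather than seasonality.
The dominant spike at lag 4 indicates a seasonal period of 4.

4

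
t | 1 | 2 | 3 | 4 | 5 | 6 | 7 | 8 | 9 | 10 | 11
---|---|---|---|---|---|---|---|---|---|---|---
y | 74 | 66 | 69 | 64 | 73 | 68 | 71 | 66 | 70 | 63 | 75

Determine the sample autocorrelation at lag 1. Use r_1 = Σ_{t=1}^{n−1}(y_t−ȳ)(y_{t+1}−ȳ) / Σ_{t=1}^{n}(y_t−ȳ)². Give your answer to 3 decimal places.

Mean ȳ = (74 + 66 + 69 + 64 + 73 + 68 + 71 + 66 + 70 + 63 + 75)/11 = 69.0000
Numerator Σ_{t=1}^{10}(y_t−ȳ)(y_{t+1}−ȳ) = -92.0000
Denominator Σ(y_t−ȳ)² = 162.0000
r_1 = -92.0000 / 162.0000 = -0.568

-0.568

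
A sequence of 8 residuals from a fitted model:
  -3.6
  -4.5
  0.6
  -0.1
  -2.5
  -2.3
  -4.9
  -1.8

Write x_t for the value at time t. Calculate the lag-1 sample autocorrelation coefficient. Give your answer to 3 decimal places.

0.042

Mean x̄ = (-3.6 − 4.5 + 0.6 − 0.1 − 2.5 − 2.3 − 4.9 − 1.8)/8 = -2.3875
Numerator Σ_{t=1}^{7}(x_t−x̄)(x_{t+1}−x̄) = 1.1211
Denominator Σ(x_t−x̄)² = 26.7688
r_1 = 1.1211 / 26.7688 = 0.042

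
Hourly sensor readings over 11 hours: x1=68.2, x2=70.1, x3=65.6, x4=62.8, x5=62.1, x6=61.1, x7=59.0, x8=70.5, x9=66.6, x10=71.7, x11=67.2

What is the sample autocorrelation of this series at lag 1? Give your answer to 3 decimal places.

0.318

Mean x̄ = (68.2 + 70.1 + 65.6 + 62.8 + 62.1 + 61.1 + 59.0 + 70.5 + 66.6 + 71.7 + 67.2)/11 = 65.9000
Numerator Σ_{t=1}^{10}(x_t−x̄)(x_{t+1}−x̄) = 55.5500
Denominator Σ(x_t−x̄)² = 174.7000
r_1 = 55.5500 / 174.7000 = 0.318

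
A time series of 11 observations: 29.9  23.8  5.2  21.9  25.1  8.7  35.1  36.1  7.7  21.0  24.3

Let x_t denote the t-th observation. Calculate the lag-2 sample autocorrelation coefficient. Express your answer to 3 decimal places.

-0.511

Mean x̄ = (29.9 + 23.8 + 5.2 + 21.9 + 25.1 + 8.7 + 35.1 + 36.1 + 7.7 + 21.0 + 24.3)/11 = 21.7091
Numerator Σ_{t=1}^{9}(x_t−x̄)(x_{t+2}−x̄) = -569.1902
Denominator Σ(x_t−x̄)² = 1114.6691
r_2 = -569.1902 / 1114.6691 = -0.511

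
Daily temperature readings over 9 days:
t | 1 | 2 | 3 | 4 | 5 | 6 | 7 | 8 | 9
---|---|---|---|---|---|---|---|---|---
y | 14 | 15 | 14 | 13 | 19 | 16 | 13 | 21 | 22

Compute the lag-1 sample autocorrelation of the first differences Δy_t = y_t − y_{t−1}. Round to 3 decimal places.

First differences Δy: 1, -1, -1, 6, -3, -3, 8, 1
Mean of differences = 1.0000
Numerator Σ(Δy_t−Δȳ)(Δy_{t+1}−Δȳ) = -38.0000
Denominator Σ(Δy_t−Δȳ)² = 114.0000
r_1(Δy) = -38.0000 / 114.0000 = -0.333

-0.333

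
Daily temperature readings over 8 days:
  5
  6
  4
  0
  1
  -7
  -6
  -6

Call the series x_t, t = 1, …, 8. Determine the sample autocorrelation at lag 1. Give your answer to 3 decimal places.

Mean x̄ = (5 + 6 + 4 + 0 + 1 − 7 − 6 − 6)/8 = -0.3750
Deviations from mean: 5.3750, 6.3750, 4.3750, 0.3750, 1.3750, -6.6250, -5.6250, -5.6250
Numerator Σ_{t=1}^{7}(x_t−x̄)(x_{t+1}−x̄) = 124.1094
Denominator Σ(x_t−x̄)² = 197.8750
r_1 = 124.1094 / 197.8750 = 0.627

0.627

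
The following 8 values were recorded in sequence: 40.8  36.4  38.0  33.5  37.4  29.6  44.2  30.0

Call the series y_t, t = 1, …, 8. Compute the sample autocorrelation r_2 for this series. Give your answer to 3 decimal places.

0.438

Mean ȳ = (40.8 + 36.4 + 38.0 + 33.5 + 37.4 + 29.6 + 44.2 + 30.0)/8 = 36.2375
Deviations from mean: 4.5625, 0.1625, 1.7625, -2.7375, 1.1625, -6.6375, 7.9625, -6.2375
Σ(y_t−ȳ)(y_{t+2}−ȳ) = (8.0414) + (-0.4448) + (2.0489) + (18.1702) + (9.2564) + (41.4014) = 78.4734
Denominator Σ(y_t−ȳ)² = 179.1588
r_2 = 78.4734 / 179.1588 = 0.438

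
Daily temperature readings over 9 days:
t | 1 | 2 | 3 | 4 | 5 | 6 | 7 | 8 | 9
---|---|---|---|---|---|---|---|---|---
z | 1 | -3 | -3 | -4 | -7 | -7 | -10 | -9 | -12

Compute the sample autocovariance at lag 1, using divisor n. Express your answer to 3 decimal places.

Mean z̄ = (1 − 3 − 3 − 4 − 7 − 7 − 10 − 9 − 12)/9 = -6.0000
Σ_{t=1}^{8}(z_t−z̄)(z_{t+1}−z̄) = 69.0000
γ_1 = 69.0000 / 9 = 7.667

7.667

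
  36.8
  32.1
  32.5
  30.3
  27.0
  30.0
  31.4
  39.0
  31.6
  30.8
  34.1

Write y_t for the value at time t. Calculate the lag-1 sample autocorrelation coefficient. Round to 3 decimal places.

Mean ȳ = (36.8 + 32.1 + 32.5 + 30.3 + 27.0 + 30.0 + 31.4 + 39.0 + 31.6 + 30.8 + 34.1)/11 = 32.3273
Numerator Σ_{t=1}^{10}(y_t−ȳ)(y_{t+1}−ȳ) = 11.3129
Denominator Σ(y_t−ȳ)² = 109.3818
r_1 = 11.3129 / 109.3818 = 0.103

0.103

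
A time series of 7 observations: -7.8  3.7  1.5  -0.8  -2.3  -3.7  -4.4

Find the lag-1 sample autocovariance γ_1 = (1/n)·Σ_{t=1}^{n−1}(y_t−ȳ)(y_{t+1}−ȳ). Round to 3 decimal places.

-0.703

Mean ȳ = (-7.8 + 3.7 + 1.5 − 0.8 − 2.3 − 3.7 − 4.4)/7 = -1.9714
Σ_{t=1}^{6}(y_t−ȳ)(y_{t+1}−ȳ) = -4.9208
γ_1 = -4.9208 / 7 = -0.703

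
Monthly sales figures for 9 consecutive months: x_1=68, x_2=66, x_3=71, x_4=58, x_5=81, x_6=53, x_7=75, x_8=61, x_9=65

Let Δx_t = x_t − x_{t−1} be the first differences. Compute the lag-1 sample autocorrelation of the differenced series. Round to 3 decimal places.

First differences Δx: -2, 5, -13, 23, -28, 22, -14, 4
Mean of differences = -0.3750
Numerator Σ(Δx_t−Δx̄)(Δx_{t+1}−Δx̄) = -2000.0156
Denominator Σ(Δx_t−Δx̄)² = 2205.8750
r_1(Δx) = -2000.0156 / 2205.8750 = -0.907

-0.907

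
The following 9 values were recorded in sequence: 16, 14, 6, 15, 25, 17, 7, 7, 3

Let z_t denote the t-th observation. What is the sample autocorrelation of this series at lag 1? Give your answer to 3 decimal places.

0.322

Mean z̄ = (16 + 14 + 6 + 15 + 25 + 17 + 7 + 7 + 3)/9 = 12.2222
Numerator Σ_{t=1}^{8}(z_t−z̄)(z_{t+1}−z̄) = 125.3951
Denominator Σ(z_t−z̄)² = 389.5556
r_1 = 125.3951 / 389.5556 = 0.322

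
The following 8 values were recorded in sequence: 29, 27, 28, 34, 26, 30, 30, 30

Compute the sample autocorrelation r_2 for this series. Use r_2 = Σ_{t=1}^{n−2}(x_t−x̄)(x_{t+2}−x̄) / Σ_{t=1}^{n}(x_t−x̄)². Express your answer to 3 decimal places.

-0.111

Mean x̄ = (29 + 27 + 28 + 34 + 26 + 30 + 30 + 30)/8 = 29.2500
Deviations from mean: -0.2500, -2.2500, -1.2500, 4.7500, -3.2500, 0.7500, 0.7500, 0.7500
Σ(x_t−x̄)(x_{t+2}−x̄) = (0.3125) + (-10.6875) + (4.0625) + (3.5625) + (-2.4375) + (0.5625) = -4.6250
Denominator Σ(x_t−x̄)² = 41.5000
r_2 = -4.6250 / 41.5000 = -0.111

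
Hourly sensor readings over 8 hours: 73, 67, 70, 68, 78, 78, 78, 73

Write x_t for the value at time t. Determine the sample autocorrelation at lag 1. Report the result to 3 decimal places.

Mean x̄ = (73 + 67 + 70 + 68 + 78 + 78 + 78 + 73)/8 = 73.1250
Σ(x_t−x̄)(x_{t+1}−x̄) = (0.7656) + (19.1406) + (16.0156) + (-24.9844) + (23.7656) + (23.7656) + (-0.6094) = 57.8594
Denominator Σ(x_t−x̄)² = 144.8750
r_1 = 57.8594 / 144.8750 = 0.399

0.399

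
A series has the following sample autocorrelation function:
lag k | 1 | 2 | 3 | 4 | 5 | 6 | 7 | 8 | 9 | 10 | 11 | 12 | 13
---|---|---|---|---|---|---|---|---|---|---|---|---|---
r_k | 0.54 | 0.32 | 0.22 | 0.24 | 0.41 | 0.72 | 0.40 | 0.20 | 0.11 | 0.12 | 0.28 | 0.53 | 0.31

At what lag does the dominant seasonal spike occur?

The largest autocorrelation is r_6 = 0.72; the remaining lags stay at or below 0.54. The elevated value at lag 1 (0.54), dropping to 0.32 at lag 2, reflects decaying short-term dependence rather than seasonality.
The dominant spike at lag 6 indicates a seasonal period of 6.

6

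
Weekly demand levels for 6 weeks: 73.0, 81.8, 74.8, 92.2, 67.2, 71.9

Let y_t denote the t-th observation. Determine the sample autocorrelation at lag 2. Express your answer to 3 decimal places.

0.071

Mean ȳ = (73.0 + 81.8 + 74.8 + 92.2 + 67.2 + 71.9)/6 = 76.8167
Deviations from mean: -3.8167, 4.9833, -2.0167, 15.3833, -9.6167, -4.9167
Σ(y_t−ȳ)(y_{t+2}−ȳ) = (7.6969) + (76.6603) + (19.3936) + (-75.6347) = 28.1161
Denominator Σ(y_t−ȳ)² = 396.7683
r_2 = 28.1161 / 396.7683 = 0.071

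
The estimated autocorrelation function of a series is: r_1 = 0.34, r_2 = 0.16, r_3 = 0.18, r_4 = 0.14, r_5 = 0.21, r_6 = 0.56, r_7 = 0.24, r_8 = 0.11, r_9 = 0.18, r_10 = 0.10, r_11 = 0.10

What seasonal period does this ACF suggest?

The largest autocorrelation is r_6 = 0.56; the remaining lags stay at or below 0.34. The elevated value at lag 1 (0.34), dropping to 0.16 at lag 2, reflects decaying short-term dependence rather than seasonality.
The dominant spike at lag 6 indicates a seasonal period of 6.

6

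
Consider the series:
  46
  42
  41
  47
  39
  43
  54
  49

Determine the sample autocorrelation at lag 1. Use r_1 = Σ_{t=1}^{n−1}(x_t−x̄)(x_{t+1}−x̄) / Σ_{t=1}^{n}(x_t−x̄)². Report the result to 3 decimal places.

Mean x̄ = (46 + 42 + 41 + 47 + 39 + 43 + 54 + 49)/8 = 45.1250
Numerator Σ_{t=1}^{7}(x_t−x̄)(x_{t+1}−x̄) = 19.4844
Denominator Σ(x_t−x̄)² = 166.8750
r_1 = 19.4844 / 166.8750 = 0.117

0.117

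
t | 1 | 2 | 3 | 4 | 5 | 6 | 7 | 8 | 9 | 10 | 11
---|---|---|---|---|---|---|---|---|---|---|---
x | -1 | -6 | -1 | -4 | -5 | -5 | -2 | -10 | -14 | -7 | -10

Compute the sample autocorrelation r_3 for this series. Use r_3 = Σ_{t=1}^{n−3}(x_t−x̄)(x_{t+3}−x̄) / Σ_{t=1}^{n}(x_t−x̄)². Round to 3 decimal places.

Mean x̄ = (-1 − 6 − 1 − 4 − 5 − 5 − 2 − 10 − 14 − 7 − 10)/11 = -5.9091
Numerator Σ_{t=1}^{8}(x_t−x̄)(x_{t+3}−x̄) = 22.6116
Denominator Σ(x_t−x̄)² = 168.9091
r_3 = 22.6116 / 168.9091 = 0.134

0.134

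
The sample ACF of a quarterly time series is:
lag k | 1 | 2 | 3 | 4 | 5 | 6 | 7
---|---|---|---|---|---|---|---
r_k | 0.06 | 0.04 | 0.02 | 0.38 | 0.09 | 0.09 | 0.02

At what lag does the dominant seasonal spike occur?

4

The largest autocorrelation is r_4 = 0.38; the remaining lags stay at or below 0.09.
The dominant spike at lag 4 indicates a seasonal period of 4.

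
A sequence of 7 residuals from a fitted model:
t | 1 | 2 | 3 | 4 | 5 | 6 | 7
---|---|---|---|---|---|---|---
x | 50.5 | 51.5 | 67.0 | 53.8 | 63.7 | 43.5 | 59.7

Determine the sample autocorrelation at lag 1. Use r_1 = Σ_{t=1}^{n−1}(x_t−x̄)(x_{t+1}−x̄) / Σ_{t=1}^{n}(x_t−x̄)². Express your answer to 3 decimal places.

Mean x̄ = (50.5 + 51.5 + 67.0 + 53.8 + 63.7 + 43.5 + 59.7)/7 = 55.6714
Deviations from mean: -5.1714, -4.1714, 11.3286, -1.8714, 8.0286, -12.1714, 4.0286
Σ(x_t−x̄)(x_{t+1}−x̄) = (21.5722) + (-47.2563) + (-21.2006) + (-15.0249) + (-97.7192) + (-49.0335) = -208.6622
Denominator Σ(x_t−x̄)² = 404.8143
r_1 = -208.6622 / 404.8143 = -0.515

-0.515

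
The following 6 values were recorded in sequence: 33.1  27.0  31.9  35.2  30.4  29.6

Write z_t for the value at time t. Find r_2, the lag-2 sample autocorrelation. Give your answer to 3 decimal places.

Mean z̄ = (33.1 + 27.0 + 31.9 + 35.2 + 30.4 + 29.6)/6 = 31.2000
Deviations from mean: 1.9000, -4.2000, 0.7000, 4.0000, -0.8000, -1.6000
Numerator Σ_{t=1}^{4}(z_t−z̄)(z_{t+2}−z̄) = -22.4300
Denominator Σ(z_t−z̄)² = 40.9400
r_2 = -22.4300 / 40.9400 = -0.548

-0.548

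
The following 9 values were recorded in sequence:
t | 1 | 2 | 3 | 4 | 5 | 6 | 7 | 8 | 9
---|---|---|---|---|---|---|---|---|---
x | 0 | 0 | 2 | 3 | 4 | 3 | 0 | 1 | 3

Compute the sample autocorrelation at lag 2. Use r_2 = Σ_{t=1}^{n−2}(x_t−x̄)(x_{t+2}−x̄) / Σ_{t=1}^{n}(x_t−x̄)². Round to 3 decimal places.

Mean x̄ = (0 + 0 + 2 + 3 + 4 + 3 + 0 + 1 + 3)/9 = 1.7778
Σ(x_t−x̄)(x_{t+2}−x̄) = (-0.3951) + (-2.1728) + (0.4938) + (1.4938) + (-3.9506) + (-0.9506) + (-2.1728) = -7.6543
Denominator Σ(x_t−x̄)² = 19.5556
r_2 = -7.6543 / 19.5556 = -0.391

-0.391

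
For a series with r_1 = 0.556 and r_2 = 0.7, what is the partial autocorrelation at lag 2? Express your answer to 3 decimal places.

0.566

φ_{22} = (r_2 − r_1²) / (1 − r_1²)
r_1² = (0.556)² = 0.309136
Numerator = 0.7 − 0.3091 = 0.3909; denominator = 1 − 0.3091 = 0.6909
φ_{22} = 0.3909 / 0.6909 = 0.566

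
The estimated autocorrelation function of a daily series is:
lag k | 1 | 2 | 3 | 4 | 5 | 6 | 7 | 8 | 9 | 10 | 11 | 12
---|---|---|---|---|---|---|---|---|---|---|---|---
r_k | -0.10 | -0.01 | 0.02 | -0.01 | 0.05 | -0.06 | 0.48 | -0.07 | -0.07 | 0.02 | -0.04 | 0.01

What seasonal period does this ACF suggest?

7

The largest autocorrelation is r_7 = 0.48; the remaining lags stay at or below 0.05.
The dominant spike at lag 7 indicates a seasonal period of 7.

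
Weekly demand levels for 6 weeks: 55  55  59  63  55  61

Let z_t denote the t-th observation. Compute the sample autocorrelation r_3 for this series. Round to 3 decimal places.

-0.048

Mean z̄ = (55 + 55 + 59 + 63 + 55 + 61)/6 = 58.0000
Deviations from mean: -3.0000, -3.0000, 1.0000, 5.0000, -3.0000, 3.0000
Σ(z_t−z̄)(z_{t+3}−z̄) = (-15.0000) + (9.0000) + (3.0000) = -3.0000
Denominator Σ(z_t−z̄)² = 62.0000
r_3 = -3.0000 / 62.0000 = -0.048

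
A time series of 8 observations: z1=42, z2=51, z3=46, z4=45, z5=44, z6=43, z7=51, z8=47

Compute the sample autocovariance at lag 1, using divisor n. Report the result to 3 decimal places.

Mean z̄ = (42 + 51 + 46 + 45 + 44 + 43 + 51 + 47)/8 = 46.1250
Deviations: -4.1250, 4.8750, -0.1250, -1.1250, -2.1250, -3.1250, 4.8750, 0.8750
Σ_{t=1}^{7}(z_t−z̄)(z_{t+1}−z̄) = -22.5156
γ_1 = -22.5156 / 8 = -2.814

-2.814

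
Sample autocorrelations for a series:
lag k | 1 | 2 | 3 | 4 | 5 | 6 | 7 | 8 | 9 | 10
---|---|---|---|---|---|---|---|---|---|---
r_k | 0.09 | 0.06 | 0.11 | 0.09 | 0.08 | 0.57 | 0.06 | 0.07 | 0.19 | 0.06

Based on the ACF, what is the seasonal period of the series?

The largest autocorrelation is r_6 = 0.57; the remaining lags stay at or below 0.19.
The dominant spike at lag 6 indicates a seasonal period of 6.

6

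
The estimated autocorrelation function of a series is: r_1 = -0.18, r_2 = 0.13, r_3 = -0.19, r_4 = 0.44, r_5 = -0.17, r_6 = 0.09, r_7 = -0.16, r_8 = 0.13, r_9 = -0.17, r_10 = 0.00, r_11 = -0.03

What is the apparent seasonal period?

The largest autocorrelation is r_4 = 0.44; the remaining lags stay at or below 0.13.
The dominant spike at lag 4 indicates a seasonal period of 4.

4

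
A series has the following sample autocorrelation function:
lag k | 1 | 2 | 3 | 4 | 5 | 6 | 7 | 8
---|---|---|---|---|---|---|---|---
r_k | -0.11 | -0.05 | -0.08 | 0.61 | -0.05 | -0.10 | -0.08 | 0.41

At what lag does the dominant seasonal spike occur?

The largest autocorrelation is r_4 = 0.61, with a weaker echo at lag 8 (0.41); the remaining lags stay at or below -0.05.
The dominant spike at lag 4 indicates a seasonal period of 4.

4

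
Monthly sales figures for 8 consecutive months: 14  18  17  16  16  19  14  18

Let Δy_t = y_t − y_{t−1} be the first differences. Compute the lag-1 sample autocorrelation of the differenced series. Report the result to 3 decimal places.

First differences Δy: 4, -1, -1, 0, 3, -5, 4
Mean of differences = 0.5714
Numerator Σ(Δy_t−Δȳ)(Δy_{t+1}−Δȳ) = -36.0408
Denominator Σ(Δy_t−Δȳ)² = 65.7143
r_1(Δy) = -36.0408 / 65.7143 = -0.548

-0.548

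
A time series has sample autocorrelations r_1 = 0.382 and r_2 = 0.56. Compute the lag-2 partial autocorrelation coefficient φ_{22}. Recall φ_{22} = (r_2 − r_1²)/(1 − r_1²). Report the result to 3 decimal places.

φ_{22} = (r_2 − r_1²) / (1 − r_1²)
r_1² = (0.382)² = 0.145924
Numerator = 0.56 − 0.1459 = 0.4141; denominator = 1 − 0.1459 = 0.8541
φ_{22} = 0.4141 / 0.8541 = 0.485

0.485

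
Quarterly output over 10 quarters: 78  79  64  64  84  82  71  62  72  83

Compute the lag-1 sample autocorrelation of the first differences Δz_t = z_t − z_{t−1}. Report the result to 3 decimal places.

0.085

First differences Δz: 1, -15, 0, 20, -2, -11, -9, 10, 11
Mean of differences = 0.5556
Numerator Σ(Δz_t−Δz̄)(Δz_{t+1}−Δz̄) = 89.5802
Denominator Σ(Δz_t−Δz̄)² = 1050.2222
r_1(Δz) = 89.5802 / 1050.2222 = 0.085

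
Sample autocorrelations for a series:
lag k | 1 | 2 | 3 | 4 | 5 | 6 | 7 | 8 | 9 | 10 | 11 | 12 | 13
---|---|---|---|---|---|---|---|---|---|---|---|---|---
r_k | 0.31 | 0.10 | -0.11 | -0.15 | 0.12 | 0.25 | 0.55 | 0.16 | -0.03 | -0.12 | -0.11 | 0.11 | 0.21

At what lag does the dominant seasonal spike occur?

7

The largest autocorrelation is r_7 = 0.55; the remaining lags stay at or below 0.31. The elevated value at lag 1 (0.31), dropping to 0.10 at lag 2, reflects decaying short-term dependence rather than seasonality.
The dominant spike at lag 7 indicates a seasonal period of 7.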